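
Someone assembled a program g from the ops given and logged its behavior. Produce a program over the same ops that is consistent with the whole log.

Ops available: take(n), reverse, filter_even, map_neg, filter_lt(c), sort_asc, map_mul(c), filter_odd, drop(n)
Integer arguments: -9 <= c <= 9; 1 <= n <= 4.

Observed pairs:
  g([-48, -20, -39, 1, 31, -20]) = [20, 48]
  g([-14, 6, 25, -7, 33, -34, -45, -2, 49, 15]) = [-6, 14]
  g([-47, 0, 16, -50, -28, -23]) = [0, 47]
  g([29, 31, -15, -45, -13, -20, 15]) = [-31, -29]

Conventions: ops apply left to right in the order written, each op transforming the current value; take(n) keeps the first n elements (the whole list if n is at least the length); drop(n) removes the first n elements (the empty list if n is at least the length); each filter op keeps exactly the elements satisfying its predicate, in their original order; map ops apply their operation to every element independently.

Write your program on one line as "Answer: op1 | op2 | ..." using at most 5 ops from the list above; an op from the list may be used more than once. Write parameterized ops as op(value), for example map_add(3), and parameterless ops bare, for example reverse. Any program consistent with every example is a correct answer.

take(4) | reverse | drop(2) | map_neg

Check, running the answer program on each example:
  [-48, -20, -39, 1, 31, -20] -> [-48, -20, -39, 1] -> [1, -39, -20, -48] -> [-20, -48] -> [20, 48]
  [-14, 6, 25, -7, 33, -34, -45, -2, 49, 15] -> [-14, 6, 25, -7] -> [-7, 25, 6, -14] -> [6, -14] -> [-6, 14]
  [-47, 0, 16, -50, -28, -23] -> [-47, 0, 16, -50] -> [-50, 16, 0, -47] -> [0, -47] -> [0, 47]
  [29, 31, -15, -45, -13, -20, 15] -> [29, 31, -15, -45] -> [-45, -15, 31, 29] -> [31, 29] -> [-31, -29]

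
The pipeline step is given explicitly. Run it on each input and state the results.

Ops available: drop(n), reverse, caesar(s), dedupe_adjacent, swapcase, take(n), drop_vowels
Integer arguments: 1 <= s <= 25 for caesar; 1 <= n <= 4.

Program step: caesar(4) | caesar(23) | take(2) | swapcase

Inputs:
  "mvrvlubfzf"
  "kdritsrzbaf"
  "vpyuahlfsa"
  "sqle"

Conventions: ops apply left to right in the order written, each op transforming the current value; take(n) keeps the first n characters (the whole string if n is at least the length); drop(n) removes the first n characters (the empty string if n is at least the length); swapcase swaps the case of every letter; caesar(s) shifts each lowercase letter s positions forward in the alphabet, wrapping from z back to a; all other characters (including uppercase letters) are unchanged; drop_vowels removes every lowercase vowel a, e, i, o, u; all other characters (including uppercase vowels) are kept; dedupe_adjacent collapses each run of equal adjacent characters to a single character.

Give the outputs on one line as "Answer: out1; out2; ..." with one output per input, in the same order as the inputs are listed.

Execution, op by op:
  "mvrvlubfzf" -> "qzvzpyfjdj" -> "nwswmvcgag" -> "nw" -> "NW"
  "kdritsrzbaf" -> "ohvmxwvdfej" -> "lesjutsacbg" -> "le" -> "LE"
  "vpyuahlfsa" -> "ztcyelpjwe" -> "wqzvbimgtb" -> "wq" -> "WQ"
  "sqle" -> "wupi" -> "trmf" -> "tr" -> "TR"

"NW"; "LE"; "WQ"; "TR"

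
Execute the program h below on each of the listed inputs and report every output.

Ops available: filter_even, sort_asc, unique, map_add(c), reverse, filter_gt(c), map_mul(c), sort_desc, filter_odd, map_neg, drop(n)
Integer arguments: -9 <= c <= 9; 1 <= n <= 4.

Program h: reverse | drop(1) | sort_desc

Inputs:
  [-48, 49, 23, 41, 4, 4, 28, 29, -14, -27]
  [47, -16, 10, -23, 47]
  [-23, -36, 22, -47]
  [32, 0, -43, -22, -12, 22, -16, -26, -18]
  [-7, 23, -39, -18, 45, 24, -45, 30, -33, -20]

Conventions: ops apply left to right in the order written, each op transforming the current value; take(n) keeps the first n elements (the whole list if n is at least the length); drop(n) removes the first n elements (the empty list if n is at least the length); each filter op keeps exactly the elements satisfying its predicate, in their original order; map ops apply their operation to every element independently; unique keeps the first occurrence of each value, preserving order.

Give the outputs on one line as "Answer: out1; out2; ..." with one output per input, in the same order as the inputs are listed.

Execution, op by op:
  [-48, 49, 23, 41, 4, 4, 28, 29, -14, -27] -> [-27, -14, 29, 28, 4, 4, 41, 23, 49, -48] -> [-14, 29, 28, 4, 4, 41, 23, 49, -48] -> [49, 41, 29, 28, 23, 4, 4, -14, -48]
  [47, -16, 10, -23, 47] -> [47, -23, 10, -16, 47] -> [-23, 10, -16, 47] -> [47, 10, -16, -23]
  [-23, -36, 22, -47] -> [-47, 22, -36, -23] -> [22, -36, -23] -> [22, -23, -36]
  [32, 0, -43, -22, -12, 22, -16, -26, -18] -> [-18, -26, -16, 22, -12, -22, -43, 0, 32] -> [-26, -16, 22, -12, -22, -43, 0, 32] -> [32, 22, 0, -12, -16, -22, -26, -43]
  [-7, 23, -39, -18, 45, 24, -45, 30, -33, -20] -> [-20, -33, 30, -45, 24, 45, -18, -39, 23, -7] -> [-33, 30, -45, 24, 45, -18, -39, 23, -7] -> [45, 30, 24, 23, -7, -18, -33, -39, -45]

[49, 41, 29, 28, 23, 4, 4, -14, -48]; [47, 10, -16, -23]; [22, -23, -36]; [32, 22, 0, -12, -16, -22, -26, -43]; [45, 30, 24, 23, -7, -18, -33, -39, -45]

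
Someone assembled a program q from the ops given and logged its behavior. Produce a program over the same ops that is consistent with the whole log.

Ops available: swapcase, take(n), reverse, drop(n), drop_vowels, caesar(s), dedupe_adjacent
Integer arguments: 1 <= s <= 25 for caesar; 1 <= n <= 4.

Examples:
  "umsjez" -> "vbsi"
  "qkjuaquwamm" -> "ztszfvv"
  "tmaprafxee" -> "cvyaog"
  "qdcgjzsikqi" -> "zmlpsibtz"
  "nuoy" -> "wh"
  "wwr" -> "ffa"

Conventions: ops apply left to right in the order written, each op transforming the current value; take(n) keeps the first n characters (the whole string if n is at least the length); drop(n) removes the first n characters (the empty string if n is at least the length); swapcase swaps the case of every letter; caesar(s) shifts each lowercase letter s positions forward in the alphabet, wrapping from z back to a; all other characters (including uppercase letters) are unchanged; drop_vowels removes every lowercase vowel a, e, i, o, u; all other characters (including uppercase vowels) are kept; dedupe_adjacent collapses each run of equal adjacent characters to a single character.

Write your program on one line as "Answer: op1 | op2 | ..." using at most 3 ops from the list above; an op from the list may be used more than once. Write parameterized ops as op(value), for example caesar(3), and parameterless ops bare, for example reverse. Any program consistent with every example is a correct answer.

drop_vowels | caesar(9)

Check, running the answer program on each example:
  "umsjez" -> "msjz" -> "vbsi"
  "qkjuaquwamm" -> "qkjqwmm" -> "ztszfvv"
  "tmaprafxee" -> "tmprfx" -> "cvyaog"
  "qdcgjzsikqi" -> "qdcgjzskq" -> "zmlpsibtz"
  "nuoy" -> "ny" -> "wh"
  "wwr" -> "wwr" -> "ffa"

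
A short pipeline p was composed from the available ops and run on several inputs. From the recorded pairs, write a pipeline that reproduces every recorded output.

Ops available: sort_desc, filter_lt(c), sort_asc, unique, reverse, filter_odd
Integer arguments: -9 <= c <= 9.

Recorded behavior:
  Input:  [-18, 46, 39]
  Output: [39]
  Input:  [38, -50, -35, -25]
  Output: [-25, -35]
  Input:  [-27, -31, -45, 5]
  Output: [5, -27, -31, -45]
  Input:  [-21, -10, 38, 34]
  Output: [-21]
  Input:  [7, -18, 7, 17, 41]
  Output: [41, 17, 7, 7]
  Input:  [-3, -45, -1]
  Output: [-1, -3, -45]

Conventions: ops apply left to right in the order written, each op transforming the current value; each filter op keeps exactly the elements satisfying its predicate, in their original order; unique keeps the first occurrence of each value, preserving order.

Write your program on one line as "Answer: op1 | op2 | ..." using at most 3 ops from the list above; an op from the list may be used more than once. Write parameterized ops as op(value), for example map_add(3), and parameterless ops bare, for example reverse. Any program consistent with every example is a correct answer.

filter_odd | reverse | sort_desc

Check, running the answer program on each example:
  [-18, 46, 39] -> [39] -> [39] -> [39]
  [38, -50, -35, -25] -> [-35, -25] -> [-25, -35] -> [-25, -35]
  [-27, -31, -45, 5] -> [-27, -31, -45, 5] -> [5, -45, -31, -27] -> [5, -27, -31, -45]
  [-21, -10, 38, 34] -> [-21] -> [-21] -> [-21]
  [7, -18, 7, 17, 41] -> [7, 7, 17, 41] -> [41, 17, 7, 7] -> [41, 17, 7, 7]
  [-3, -45, -1] -> [-3, -45, -1] -> [-1, -45, -3] -> [-1, -3, -45]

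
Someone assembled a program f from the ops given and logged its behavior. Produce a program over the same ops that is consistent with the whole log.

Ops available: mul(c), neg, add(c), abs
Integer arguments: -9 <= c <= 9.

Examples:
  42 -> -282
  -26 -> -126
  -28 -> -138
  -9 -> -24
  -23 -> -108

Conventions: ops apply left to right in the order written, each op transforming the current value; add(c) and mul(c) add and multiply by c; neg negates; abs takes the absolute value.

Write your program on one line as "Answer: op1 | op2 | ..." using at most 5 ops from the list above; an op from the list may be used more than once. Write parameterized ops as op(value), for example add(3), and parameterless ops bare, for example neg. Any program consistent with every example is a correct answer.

add(5) | neg | abs | mul(-6)

Check, running the answer program on each example:
  42 -> 47 -> -47 -> 47 -> -282
  -26 -> -21 -> 21 -> 21 -> -126
  -28 -> -23 -> 23 -> 23 -> -138
  -9 -> -4 -> 4 -> 4 -> -24
  -23 -> -18 -> 18 -> 18 -> -108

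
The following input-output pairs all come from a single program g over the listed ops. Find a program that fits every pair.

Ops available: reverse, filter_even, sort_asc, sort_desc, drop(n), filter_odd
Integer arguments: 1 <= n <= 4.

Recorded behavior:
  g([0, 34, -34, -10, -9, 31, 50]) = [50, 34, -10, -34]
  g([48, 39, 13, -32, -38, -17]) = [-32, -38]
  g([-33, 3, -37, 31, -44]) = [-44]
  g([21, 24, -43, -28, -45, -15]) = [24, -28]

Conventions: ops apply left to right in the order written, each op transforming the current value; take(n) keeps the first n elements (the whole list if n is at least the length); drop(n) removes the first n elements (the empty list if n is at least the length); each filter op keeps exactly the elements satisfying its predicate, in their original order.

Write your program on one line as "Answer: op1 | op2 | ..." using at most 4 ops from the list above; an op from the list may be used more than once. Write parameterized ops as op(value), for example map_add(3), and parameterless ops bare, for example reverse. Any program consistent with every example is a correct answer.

drop(1) | sort_asc | sort_desc | filter_even

Check, running the answer program on each example:
  [0, 34, -34, -10, -9, 31, 50] -> [34, -34, -10, -9, 31, 50] -> [-34, -10, -9, 31, 34, 50] -> [50, 34, 31, -9, -10, -34] -> [50, 34, -10, -34]
  [48, 39, 13, -32, -38, -17] -> [39, 13, -32, -38, -17] -> [-38, -32, -17, 13, 39] -> [39, 13, -17, -32, -38] -> [-32, -38]
  [-33, 3, -37, 31, -44] -> [3, -37, 31, -44] -> [-44, -37, 3, 31] -> [31, 3, -37, -44] -> [-44]
  [21, 24, -43, -28, -45, -15] -> [24, -43, -28, -45, -15] -> [-45, -43, -28, -15, 24] -> [24, -15, -28, -43, -45] -> [24, -28]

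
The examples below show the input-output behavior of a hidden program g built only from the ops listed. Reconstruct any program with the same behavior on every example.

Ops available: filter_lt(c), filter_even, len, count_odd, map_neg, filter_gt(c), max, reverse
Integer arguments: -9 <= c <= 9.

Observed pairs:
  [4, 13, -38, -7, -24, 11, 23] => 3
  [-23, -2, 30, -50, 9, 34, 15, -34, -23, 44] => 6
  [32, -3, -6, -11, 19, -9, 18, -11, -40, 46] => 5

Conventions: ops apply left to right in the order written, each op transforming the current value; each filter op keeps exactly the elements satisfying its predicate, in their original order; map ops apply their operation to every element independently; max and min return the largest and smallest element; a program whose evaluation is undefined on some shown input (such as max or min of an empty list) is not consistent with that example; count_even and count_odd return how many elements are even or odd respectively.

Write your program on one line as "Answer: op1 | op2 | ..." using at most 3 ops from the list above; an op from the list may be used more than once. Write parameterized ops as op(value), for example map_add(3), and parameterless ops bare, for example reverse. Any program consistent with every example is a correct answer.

map_neg | filter_even | len

Check, running the answer program on each example:
  [4, 13, -38, -7, -24, 11, 23] -> [-4, -13, 38, 7, 24, -11, -23] -> [-4, 38, 24] -> 3
  [-23, -2, 30, -50, 9, 34, 15, -34, -23, 44] -> [23, 2, -30, 50, -9, -34, -15, 34, 23, -44] -> [2, -30, 50, -34, 34, -44] -> 6
  [32, -3, -6, -11, 19, -9, 18, -11, -40, 46] -> [-32, 3, 6, 11, -19, 9, -18, 11, 40, -46] -> [-32, 6, -18, 40, -46] -> 5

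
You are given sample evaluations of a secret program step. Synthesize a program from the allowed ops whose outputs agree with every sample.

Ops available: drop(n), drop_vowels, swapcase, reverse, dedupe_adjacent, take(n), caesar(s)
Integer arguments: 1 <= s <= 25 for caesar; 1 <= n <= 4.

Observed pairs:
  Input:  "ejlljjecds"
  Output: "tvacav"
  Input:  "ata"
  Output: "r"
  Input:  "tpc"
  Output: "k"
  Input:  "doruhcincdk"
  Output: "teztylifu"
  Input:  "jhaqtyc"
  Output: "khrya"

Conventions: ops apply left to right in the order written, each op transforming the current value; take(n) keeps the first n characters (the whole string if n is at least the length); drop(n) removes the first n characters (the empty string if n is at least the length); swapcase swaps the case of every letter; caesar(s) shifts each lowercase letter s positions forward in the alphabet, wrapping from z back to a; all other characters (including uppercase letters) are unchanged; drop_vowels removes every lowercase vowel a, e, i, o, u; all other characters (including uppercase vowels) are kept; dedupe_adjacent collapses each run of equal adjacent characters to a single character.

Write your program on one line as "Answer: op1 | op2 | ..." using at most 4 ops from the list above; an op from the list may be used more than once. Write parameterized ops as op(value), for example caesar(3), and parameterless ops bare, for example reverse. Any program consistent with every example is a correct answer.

reverse | caesar(17) | dedupe_adjacent | drop(2)

Check, running the answer program on each example:
  "ejlljjecds" -> "sdcejjllje" -> "jutvaaccav" -> "jutvacav" -> "tvacav"
  "ata" -> "ata" -> "rkr" -> "rkr" -> "r"
  "tpc" -> "cpt" -> "tgk" -> "tgk" -> "k"
  "doruhcincdk" -> "kdcnichurod" -> "buteztylifu" -> "buteztylifu" -> "teztylifu"
  "jhaqtyc" -> "cytqahj" -> "tpkhrya" -> "tpkhrya" -> "khrya"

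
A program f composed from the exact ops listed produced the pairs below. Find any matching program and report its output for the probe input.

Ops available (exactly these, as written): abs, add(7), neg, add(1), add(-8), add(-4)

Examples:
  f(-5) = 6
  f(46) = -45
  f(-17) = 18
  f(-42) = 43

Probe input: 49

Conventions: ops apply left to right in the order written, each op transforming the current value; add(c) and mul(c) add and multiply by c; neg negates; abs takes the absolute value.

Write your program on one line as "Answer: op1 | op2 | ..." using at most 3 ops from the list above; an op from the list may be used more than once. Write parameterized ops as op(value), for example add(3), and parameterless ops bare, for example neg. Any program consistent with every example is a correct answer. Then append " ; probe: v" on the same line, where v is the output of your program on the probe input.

neg | add(1) ; probe: -48

Check, running the answer program on each example:
  -5 -> 5 -> 6
  46 -> -46 -> -45
  -17 -> 17 -> 18
  -42 -> 42 -> 43
  probe: 49 -> -49 -> -48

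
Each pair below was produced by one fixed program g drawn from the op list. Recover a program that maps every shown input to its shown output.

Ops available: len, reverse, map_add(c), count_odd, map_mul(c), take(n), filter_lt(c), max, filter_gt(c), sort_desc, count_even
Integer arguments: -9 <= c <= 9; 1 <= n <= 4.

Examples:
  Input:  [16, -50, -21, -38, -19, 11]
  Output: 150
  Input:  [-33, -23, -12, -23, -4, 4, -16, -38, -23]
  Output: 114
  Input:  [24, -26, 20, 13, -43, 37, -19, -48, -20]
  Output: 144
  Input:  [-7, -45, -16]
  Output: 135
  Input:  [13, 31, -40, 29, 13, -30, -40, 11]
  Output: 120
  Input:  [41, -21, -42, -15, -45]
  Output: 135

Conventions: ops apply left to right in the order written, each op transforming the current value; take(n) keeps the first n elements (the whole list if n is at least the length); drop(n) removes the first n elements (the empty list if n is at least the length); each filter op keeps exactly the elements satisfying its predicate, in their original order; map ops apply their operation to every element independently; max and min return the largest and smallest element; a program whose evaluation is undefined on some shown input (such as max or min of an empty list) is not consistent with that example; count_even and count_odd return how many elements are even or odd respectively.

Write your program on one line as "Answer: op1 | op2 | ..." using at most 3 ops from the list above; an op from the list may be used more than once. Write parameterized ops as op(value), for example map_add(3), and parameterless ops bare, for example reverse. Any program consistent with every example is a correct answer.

reverse | map_mul(-3) | max

Check, running the answer program on each example:
  [16, -50, -21, -38, -19, 11] -> [11, -19, -38, -21, -50, 16] -> [-33, 57, 114, 63, 150, -48] -> 150
  [-33, -23, -12, -23, -4, 4, -16, -38, -23] -> [-23, -38, -16, 4, -4, -23, -12, -23, -33] -> [69, 114, 48, -12, 12, 69, 36, 69, 99] -> 114
  [24, -26, 20, 13, -43, 37, -19, -48, -20] -> [-20, -48, -19, 37, -43, 13, 20, -26, 24] -> [60, 144, 57, -111, 129, -39, -60, 78, -72] -> 144
  [-7, -45, -16] -> [-16, -45, -7] -> [48, 135, 21] -> 135
  [13, 31, -40, 29, 13, -30, -40, 11] -> [11, -40, -30, 13, 29, -40, 31, 13] -> [-33, 120, 90, -39, -87, 120, -93, -39] -> 120
  [41, -21, -42, -15, -45] -> [-45, -15, -42, -21, 41] -> [135, 45, 126, 63, -123] -> 135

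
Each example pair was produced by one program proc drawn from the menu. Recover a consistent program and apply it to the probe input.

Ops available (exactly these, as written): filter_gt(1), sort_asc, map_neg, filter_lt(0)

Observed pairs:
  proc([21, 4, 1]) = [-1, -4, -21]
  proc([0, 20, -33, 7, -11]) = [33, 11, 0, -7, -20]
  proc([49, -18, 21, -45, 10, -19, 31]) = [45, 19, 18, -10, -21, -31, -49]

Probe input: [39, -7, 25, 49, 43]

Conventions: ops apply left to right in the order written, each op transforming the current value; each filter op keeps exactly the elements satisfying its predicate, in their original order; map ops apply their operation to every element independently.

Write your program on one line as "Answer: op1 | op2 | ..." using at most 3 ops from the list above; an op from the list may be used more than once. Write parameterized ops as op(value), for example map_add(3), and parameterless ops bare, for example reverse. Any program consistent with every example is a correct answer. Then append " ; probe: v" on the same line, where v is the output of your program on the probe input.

sort_asc | map_neg ; probe: [7, -25, -39, -43, -49]

Check, running the answer program on each example:
  [21, 4, 1] -> [1, 4, 21] -> [-1, -4, -21]
  [0, 20, -33, 7, -11] -> [-33, -11, 0, 7, 20] -> [33, 11, 0, -7, -20]
  [49, -18, 21, -45, 10, -19, 31] -> [-45, -19, -18, 10, 21, 31, 49] -> [45, 19, 18, -10, -21, -31, -49]
  probe: [39, -7, 25, 49, 43] -> [-7, 25, 39, 43, 49] -> [7, -25, -39, -43, -49]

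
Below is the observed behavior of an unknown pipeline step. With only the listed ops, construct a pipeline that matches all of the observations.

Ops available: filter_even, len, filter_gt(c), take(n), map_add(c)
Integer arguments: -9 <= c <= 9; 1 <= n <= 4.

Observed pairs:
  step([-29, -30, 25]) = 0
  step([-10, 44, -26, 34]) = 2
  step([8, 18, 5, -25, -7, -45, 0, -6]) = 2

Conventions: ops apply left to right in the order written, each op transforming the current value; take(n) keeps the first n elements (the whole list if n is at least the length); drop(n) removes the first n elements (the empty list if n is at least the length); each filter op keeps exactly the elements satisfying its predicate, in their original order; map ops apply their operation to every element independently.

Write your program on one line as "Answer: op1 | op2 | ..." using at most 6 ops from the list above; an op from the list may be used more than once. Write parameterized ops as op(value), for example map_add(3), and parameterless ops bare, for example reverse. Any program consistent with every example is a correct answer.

filter_gt(-6) | map_add(-8) | filter_even | filter_gt(-1) | len

Check, running the answer program on each example:
  [-29, -30, 25] -> [25] -> [17] -> [] -> [] -> 0
  [-10, 44, -26, 34] -> [44, 34] -> [36, 26] -> [36, 26] -> [36, 26] -> 2
  [8, 18, 5, -25, -7, -45, 0, -6] -> [8, 18, 5, 0] -> [0, 10, -3, -8] -> [0, 10, -8] -> [0, 10] -> 2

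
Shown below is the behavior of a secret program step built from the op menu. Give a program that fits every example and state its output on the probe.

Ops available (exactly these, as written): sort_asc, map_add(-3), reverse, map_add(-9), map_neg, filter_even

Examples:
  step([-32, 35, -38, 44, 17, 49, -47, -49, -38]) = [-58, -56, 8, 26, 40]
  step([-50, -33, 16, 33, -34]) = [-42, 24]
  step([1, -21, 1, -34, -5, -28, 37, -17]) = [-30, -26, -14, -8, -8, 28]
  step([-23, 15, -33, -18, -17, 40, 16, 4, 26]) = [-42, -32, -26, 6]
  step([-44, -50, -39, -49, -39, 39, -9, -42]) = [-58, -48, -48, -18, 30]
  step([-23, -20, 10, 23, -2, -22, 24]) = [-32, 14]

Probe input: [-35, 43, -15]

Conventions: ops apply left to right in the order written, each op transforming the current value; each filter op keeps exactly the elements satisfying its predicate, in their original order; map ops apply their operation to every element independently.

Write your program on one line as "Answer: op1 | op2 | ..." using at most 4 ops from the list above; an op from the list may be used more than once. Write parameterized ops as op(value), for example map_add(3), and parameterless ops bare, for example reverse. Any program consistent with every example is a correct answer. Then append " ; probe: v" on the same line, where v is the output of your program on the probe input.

map_add(-9) | sort_asc | filter_even ; probe: [-44, -24, 34]

Check, running the answer program on each example:
  [-32, 35, -38, 44, 17, 49, -47, -49, -38] -> [-41, 26, -47, 35, 8, 40, -56, -58, -47] -> [-58, -56, -47, -47, -41, 8, 26, 35, 40] -> [-58, -56, 8, 26, 40]
  [-50, -33, 16, 33, -34] -> [-59, -42, 7, 24, -43] -> [-59, -43, -42, 7, 24] -> [-42, 24]
  [1, -21, 1, -34, -5, -28, 37, -17] -> [-8, -30, -8, -43, -14, -37, 28, -26] -> [-43, -37, -30, -26, -14, -8, -8, 28] -> [-30, -26, -14, -8, -8, 28]
  [-23, 15, -33, -18, -17, 40, 16, 4, 26] -> [-32, 6, -42, -27, -26, 31, 7, -5, 17] -> [-42, -32, -27, -26, -5, 6, 7, 17, 31] -> [-42, -32, -26, 6]
  [-44, -50, -39, -49, -39, 39, -9, -42] -> [-53, -59, -48, -58, -48, 30, -18, -51] -> [-59, -58, -53, -51, -48, -48, -18, 30] -> [-58, -48, -48, -18, 30]
  [-23, -20, 10, 23, -2, -22, 24] -> [-32, -29, 1, 14, -11, -31, 15] -> [-32, -31, -29, -11, 1, 14, 15] -> [-32, 14]
  probe: [-35, 43, -15] -> [-44, 34, -24] -> [-44, -24, 34] -> [-44, -24, 34]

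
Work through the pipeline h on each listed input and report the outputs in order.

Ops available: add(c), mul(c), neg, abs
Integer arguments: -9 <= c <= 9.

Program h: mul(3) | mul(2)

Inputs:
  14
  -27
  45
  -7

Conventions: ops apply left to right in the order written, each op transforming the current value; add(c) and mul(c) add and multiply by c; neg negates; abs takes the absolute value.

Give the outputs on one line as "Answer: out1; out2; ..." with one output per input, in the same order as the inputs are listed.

84; -162; 270; -42

Execution, op by op:
  14 -> 42 -> 84
  -27 -> -81 -> -162
  45 -> 135 -> 270
  -7 -> -21 -> -42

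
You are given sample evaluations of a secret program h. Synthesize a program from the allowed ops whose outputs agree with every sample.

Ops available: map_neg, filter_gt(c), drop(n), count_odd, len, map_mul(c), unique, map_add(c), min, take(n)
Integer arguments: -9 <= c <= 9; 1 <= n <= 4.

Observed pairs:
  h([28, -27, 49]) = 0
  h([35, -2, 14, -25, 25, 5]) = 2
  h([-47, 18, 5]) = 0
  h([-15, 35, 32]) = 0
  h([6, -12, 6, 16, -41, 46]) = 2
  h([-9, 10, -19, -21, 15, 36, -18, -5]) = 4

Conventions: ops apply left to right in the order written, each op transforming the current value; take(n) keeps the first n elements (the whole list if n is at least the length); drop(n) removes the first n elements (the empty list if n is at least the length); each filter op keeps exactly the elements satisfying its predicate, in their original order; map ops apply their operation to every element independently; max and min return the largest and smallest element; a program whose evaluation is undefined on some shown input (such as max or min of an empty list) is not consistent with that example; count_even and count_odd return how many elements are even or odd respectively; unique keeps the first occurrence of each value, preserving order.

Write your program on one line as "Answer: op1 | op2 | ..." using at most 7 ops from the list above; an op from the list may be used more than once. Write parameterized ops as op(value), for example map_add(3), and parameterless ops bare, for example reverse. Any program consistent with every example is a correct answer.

drop(4) | map_add(-8) | map_add(-2) | map_mul(-8) | map_add(8) | len

Check, running the answer program on each example:
  [28, -27, 49] -> [] -> [] -> [] -> [] -> [] -> 0
  [35, -2, 14, -25, 25, 5] -> [25, 5] -> [17, -3] -> [15, -5] -> [-120, 40] -> [-112, 48] -> 2
  [-47, 18, 5] -> [] -> [] -> [] -> [] -> [] -> 0
  [-15, 35, 32] -> [] -> [] -> [] -> [] -> [] -> 0
  [6, -12, 6, 16, -41, 46] -> [-41, 46] -> [-49, 38] -> [-51, 36] -> [408, -288] -> [416, -280] -> 2
  [-9, 10, -19, -21, 15, 36, -18, -5] -> [15, 36, -18, -5] -> [7, 28, -26, -13] -> [5, 26, -28, -15] -> [-40, -208, 224, 120] -> [-32, -200, 232, 128] -> 4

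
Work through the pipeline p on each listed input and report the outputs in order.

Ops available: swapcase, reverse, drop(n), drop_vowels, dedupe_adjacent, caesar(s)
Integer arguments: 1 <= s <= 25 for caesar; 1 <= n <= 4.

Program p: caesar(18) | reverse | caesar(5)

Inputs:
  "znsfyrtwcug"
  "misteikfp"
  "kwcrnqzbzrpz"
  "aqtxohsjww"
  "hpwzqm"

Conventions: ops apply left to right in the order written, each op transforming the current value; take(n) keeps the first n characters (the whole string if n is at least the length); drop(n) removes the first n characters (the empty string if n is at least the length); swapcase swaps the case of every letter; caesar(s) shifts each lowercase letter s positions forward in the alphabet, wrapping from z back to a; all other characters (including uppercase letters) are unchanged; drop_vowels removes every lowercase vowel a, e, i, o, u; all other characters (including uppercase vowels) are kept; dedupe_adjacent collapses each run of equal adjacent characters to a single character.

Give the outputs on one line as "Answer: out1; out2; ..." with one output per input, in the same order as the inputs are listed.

Execution, op by op:
  "znsfyrtwcug" -> "rfkxqjloumy" -> "ymuoljqxkfr" -> "drztqovcpkw"
  "misteikfp" -> "eaklwacxh" -> "hxcawlkae" -> "mchfbqpfj"
  "kwcrnqzbzrpz" -> "coujfirtrjhr" -> "rhjrtrifjuoc" -> "wmowywnkozth"
  "aqtxohsjww" -> "silpgzkboo" -> "oobkzgplis" -> "ttgpeluqnx"
  "hpwzqm" -> "zhorie" -> "eirohz" -> "jnwtme"

"drztqovcpkw"; "mchfbqpfj"; "wmowywnkozth"; "ttgpeluqnx"; "jnwtme"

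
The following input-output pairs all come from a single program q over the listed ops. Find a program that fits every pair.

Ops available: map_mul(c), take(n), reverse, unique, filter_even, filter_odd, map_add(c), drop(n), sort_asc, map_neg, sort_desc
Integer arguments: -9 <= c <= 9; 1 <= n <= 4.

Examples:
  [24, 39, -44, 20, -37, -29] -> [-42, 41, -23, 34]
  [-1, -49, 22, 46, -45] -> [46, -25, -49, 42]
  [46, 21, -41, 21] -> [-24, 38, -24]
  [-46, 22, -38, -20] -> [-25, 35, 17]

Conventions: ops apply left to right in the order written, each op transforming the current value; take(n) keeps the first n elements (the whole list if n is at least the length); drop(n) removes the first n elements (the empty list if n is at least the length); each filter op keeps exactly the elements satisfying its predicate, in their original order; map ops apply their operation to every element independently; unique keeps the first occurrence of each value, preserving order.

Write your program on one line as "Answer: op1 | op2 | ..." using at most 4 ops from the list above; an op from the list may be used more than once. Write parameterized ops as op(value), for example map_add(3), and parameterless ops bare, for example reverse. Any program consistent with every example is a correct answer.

drop(1) | take(4) | map_neg | map_add(-3)

Check, running the answer program on each example:
  [24, 39, -44, 20, -37, -29] -> [39, -44, 20, -37, -29] -> [39, -44, 20, -37] -> [-39, 44, -20, 37] -> [-42, 41, -23, 34]
  [-1, -49, 22, 46, -45] -> [-49, 22, 46, -45] -> [-49, 22, 46, -45] -> [49, -22, -46, 45] -> [46, -25, -49, 42]
  [46, 21, -41, 21] -> [21, -41, 21] -> [21, -41, 21] -> [-21, 41, -21] -> [-24, 38, -24]
  [-46, 22, -38, -20] -> [22, -38, -20] -> [22, -38, -20] -> [-22, 38, 20] -> [-25, 35, 17]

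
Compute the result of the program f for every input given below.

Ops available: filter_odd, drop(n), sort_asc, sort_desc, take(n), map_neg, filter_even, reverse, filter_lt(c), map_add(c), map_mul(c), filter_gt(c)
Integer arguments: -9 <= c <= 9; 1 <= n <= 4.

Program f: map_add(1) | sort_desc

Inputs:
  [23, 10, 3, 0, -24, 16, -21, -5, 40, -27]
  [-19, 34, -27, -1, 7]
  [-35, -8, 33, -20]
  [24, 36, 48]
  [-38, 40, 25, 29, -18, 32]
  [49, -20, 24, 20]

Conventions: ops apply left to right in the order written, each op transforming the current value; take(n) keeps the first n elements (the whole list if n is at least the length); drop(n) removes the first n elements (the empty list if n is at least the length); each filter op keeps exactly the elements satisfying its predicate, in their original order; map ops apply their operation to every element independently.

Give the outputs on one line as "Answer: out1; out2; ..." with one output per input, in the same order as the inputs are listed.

Execution, op by op:
  [23, 10, 3, 0, -24, 16, -21, -5, 40, -27] -> [24, 11, 4, 1, -23, 17, -20, -4, 41, -26] -> [41, 24, 17, 11, 4, 1, -4, -20, -23, -26]
  [-19, 34, -27, -1, 7] -> [-18, 35, -26, 0, 8] -> [35, 8, 0, -18, -26]
  [-35, -8, 33, -20] -> [-34, -7, 34, -19] -> [34, -7, -19, -34]
  [24, 36, 48] -> [25, 37, 49] -> [49, 37, 25]
  [-38, 40, 25, 29, -18, 32] -> [-37, 41, 26, 30, -17, 33] -> [41, 33, 30, 26, -17, -37]
  [49, -20, 24, 20] -> [50, -19, 25, 21] -> [50, 25, 21, -19]

[41, 24, 17, 11, 4, 1, -4, -20, -23, -26]; [35, 8, 0, -18, -26]; [34, -7, -19, -34]; [49, 37, 25]; [41, 33, 30, 26, -17, -37]; [50, 25, 21, -19]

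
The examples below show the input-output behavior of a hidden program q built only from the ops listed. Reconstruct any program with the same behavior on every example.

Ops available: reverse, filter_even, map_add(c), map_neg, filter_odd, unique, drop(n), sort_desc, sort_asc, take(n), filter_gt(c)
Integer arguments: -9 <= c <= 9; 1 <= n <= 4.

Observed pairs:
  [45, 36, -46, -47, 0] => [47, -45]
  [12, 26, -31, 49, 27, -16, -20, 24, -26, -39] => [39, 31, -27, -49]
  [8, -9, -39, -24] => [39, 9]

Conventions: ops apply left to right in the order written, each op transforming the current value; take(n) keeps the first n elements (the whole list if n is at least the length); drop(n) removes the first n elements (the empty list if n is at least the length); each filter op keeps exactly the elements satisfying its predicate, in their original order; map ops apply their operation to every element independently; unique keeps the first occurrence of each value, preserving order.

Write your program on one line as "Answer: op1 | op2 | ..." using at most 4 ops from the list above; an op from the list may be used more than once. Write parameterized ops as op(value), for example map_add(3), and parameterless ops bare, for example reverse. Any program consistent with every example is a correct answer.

filter_odd | map_neg | sort_desc

Check, running the answer program on each example:
  [45, 36, -46, -47, 0] -> [45, -47] -> [-45, 47] -> [47, -45]
  [12, 26, -31, 49, 27, -16, -20, 24, -26, -39] -> [-31, 49, 27, -39] -> [31, -49, -27, 39] -> [39, 31, -27, -49]
  [8, -9, -39, -24] -> [-9, -39] -> [9, 39] -> [39, 9]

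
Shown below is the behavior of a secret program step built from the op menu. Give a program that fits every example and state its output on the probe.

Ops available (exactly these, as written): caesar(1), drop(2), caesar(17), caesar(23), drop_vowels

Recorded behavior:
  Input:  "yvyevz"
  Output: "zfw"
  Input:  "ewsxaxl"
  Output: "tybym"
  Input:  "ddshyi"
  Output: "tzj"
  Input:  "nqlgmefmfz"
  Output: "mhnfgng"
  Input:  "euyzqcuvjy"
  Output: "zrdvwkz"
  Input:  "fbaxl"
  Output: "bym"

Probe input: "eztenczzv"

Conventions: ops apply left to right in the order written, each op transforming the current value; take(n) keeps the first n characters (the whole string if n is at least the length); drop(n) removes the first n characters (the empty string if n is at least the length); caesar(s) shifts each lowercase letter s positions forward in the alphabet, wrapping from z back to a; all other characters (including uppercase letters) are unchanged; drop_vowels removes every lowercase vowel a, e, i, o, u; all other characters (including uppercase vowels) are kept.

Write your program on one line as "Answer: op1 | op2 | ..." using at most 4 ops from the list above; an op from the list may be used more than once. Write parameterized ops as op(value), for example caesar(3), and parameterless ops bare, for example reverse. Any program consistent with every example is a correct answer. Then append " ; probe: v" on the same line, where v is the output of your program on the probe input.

caesar(1) | drop(2) | drop_vowels ; probe: "fdw"

Check, running the answer program on each example:
  "yvyevz" -> "zwzfwa" -> "zfwa" -> "zfw"
  "ewsxaxl" -> "fxtybym" -> "tybym" -> "tybym"
  "ddshyi" -> "eetizj" -> "tizj" -> "tzj"
  "nqlgmefmfz" -> "ormhnfgnga" -> "mhnfgnga" -> "mhnfgng"
  "euyzqcuvjy" -> "fvzardvwkz" -> "zardvwkz" -> "zrdvwkz"
  "fbaxl" -> "gcbym" -> "bym" -> "bym"
  probe: "eztenczzv" -> "faufodaaw" -> "ufodaaw" -> "fdw"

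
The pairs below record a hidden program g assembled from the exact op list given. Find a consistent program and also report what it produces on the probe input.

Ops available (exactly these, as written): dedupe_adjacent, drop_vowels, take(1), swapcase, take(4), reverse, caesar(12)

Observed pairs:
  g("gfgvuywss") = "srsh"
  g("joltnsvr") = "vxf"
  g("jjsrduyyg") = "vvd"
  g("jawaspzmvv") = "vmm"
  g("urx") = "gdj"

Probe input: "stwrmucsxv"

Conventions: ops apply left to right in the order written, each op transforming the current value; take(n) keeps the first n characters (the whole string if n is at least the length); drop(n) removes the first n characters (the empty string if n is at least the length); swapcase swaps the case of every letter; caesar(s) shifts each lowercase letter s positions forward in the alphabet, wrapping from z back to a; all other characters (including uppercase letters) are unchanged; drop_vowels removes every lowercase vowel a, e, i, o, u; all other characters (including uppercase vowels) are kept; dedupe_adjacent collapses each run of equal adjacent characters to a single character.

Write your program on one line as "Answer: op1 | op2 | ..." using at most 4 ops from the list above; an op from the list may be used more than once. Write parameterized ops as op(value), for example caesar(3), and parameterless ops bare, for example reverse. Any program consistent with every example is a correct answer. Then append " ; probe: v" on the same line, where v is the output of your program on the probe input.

caesar(12) | take(4) | drop_vowels ; probe: "fd"

Check, running the answer program on each example:
  "gfgvuywss" -> "srshgkiee" -> "srsh" -> "srsh"
  "joltnsvr" -> "vaxfzehd" -> "vaxf" -> "vxf"
  "jjsrduyyg" -> "vvedpgkks" -> "vved" -> "vvd"
  "jawaspzmvv" -> "vmimeblyhh" -> "vmim" -> "vmm"
  "urx" -> "gdj" -> "gdj" -> "gdj"
  probe: "stwrmucsxv" -> "efidygoejh" -> "efid" -> "fd"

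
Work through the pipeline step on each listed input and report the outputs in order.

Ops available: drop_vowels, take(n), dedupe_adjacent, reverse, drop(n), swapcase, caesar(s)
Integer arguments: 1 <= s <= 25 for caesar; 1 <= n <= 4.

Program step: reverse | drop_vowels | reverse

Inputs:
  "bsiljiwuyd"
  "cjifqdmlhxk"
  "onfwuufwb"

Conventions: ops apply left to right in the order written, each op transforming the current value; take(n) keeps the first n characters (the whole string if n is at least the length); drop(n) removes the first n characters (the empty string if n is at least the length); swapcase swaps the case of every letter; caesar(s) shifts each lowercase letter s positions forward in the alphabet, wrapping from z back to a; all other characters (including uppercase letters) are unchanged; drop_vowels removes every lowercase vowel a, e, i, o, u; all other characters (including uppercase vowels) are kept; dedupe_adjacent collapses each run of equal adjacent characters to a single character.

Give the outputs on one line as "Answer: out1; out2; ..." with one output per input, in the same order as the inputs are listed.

Execution, op by op:
  "bsiljiwuyd" -> "dyuwijlisb" -> "dywjlsb" -> "bsljwyd"
  "cjifqdmlhxk" -> "kxhlmdqfijc" -> "kxhlmdqfjc" -> "cjfqdmlhxk"
  "onfwuufwb" -> "bwfuuwfno" -> "bwfwfn" -> "nfwfwb"

"bsljwyd"; "cjfqdmlhxk"; "nfwfwb"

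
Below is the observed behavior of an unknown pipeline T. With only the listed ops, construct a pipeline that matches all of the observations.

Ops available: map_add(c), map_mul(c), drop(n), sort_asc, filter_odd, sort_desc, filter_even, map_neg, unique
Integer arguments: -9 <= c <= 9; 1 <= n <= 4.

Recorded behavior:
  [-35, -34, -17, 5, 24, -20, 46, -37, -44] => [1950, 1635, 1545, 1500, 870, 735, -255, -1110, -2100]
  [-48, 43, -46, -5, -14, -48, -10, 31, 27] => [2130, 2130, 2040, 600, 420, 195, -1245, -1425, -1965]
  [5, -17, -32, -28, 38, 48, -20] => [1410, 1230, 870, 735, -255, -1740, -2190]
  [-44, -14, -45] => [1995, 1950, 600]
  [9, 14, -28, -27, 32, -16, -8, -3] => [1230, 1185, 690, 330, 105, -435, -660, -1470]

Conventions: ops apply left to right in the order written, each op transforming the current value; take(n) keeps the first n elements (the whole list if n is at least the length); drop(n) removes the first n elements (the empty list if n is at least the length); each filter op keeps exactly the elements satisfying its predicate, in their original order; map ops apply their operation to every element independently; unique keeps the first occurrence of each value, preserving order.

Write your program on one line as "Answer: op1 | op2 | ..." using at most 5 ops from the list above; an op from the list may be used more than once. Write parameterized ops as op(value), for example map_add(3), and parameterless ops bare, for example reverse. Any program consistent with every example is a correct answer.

sort_asc | map_mul(-9) | map_neg | map_add(6) | map_mul(-5)

Check, running the answer program on each example:
  [-35, -34, -17, 5, 24, -20, 46, -37, -44] -> [-44, -37, -35, -34, -20, -17, 5, 24, 46] -> [396, 333, 315, 306, 180, 153, -45, -216, -414] -> [-396, -333, -315, -306, -180, -153, 45, 216, 414] -> [-390, -327, -309, -300, -174, -147, 51, 222, 420] -> [1950, 1635, 1545, 1500, 870, 735, -255, -1110, -2100]
  [-48, 43, -46, -5, -14, -48, -10, 31, 27] -> [-48, -48, -46, -14, -10, -5, 27, 31, 43] -> [432, 432, 414, 126, 90, 45, -243, -279, -387] -> [-432, -432, -414, -126, -90, -45, 243, 279, 387] -> [-426, -426, -408, -120, -84, -39, 249, 285, 393] -> [2130, 2130, 2040, 600, 420, 195, -1245, -1425, -1965]
  [5, -17, -32, -28, 38, 48, -20] -> [-32, -28, -20, -17, 5, 38, 48] -> [288, 252, 180, 153, -45, -342, -432] -> [-288, -252, -180, -153, 45, 342, 432] -> [-282, -246, -174, -147, 51, 348, 438] -> [1410, 1230, 870, 735, -255, -1740, -2190]
  [-44, -14, -45] -> [-45, -44, -14] -> [405, 396, 126] -> [-405, -396, -126] -> [-399, -390, -120] -> [1995, 1950, 600]
  [9, 14, -28, -27, 32, -16, -8, -3] -> [-28, -27, -16, -8, -3, 9, 14, 32] -> [252, 243, 144, 72, 27, -81, -126, -288] -> [-252, -243, -144, -72, -27, 81, 126, 288] -> [-246, -237, -138, -66, -21, 87, 132, 294] -> [1230, 1185, 690, 330, 105, -435, -660, -1470]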